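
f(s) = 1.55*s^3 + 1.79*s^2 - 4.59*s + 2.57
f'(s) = 4.65*s^2 + 3.58*s - 4.59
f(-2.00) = 6.51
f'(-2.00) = 6.85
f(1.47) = 4.61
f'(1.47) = 10.72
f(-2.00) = 6.51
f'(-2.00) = 6.85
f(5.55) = 297.21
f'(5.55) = 158.51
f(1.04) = 1.48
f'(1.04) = 4.16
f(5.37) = 269.56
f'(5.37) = 148.73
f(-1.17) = 7.91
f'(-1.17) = -2.41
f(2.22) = 18.16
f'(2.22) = 26.27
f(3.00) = 46.76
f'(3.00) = 48.00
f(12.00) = 2883.65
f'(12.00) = 707.97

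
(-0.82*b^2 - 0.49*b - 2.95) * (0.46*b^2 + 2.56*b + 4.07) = -0.3772*b^4 - 2.3246*b^3 - 5.9488*b^2 - 9.5463*b - 12.0065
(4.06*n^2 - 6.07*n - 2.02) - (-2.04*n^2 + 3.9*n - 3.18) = 6.1*n^2 - 9.97*n + 1.16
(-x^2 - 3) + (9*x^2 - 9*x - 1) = 8*x^2 - 9*x - 4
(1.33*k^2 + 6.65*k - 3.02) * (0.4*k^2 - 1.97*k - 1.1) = 0.532*k^4 + 0.0398999999999998*k^3 - 15.7715*k^2 - 1.3656*k + 3.322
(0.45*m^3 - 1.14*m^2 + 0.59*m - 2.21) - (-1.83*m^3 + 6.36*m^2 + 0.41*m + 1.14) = 2.28*m^3 - 7.5*m^2 + 0.18*m - 3.35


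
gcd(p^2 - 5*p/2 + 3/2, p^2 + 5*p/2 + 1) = 1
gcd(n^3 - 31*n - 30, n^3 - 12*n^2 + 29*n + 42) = n^2 - 5*n - 6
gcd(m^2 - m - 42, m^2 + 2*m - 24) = m + 6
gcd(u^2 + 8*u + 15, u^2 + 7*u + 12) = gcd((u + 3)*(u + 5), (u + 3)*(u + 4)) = u + 3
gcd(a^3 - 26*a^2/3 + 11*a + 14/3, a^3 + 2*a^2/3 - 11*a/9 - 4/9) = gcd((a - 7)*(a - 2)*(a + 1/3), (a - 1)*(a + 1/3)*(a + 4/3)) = a + 1/3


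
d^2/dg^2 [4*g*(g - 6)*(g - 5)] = 24*g - 88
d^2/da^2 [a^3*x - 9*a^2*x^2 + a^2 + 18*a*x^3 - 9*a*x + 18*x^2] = 6*a*x - 18*x^2 + 2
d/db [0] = 0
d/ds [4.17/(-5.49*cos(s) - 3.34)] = -22.8933*sin(s)/(5.49*cos(s) + 3.34)^2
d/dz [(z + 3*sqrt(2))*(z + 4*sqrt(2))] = 2*z + 7*sqrt(2)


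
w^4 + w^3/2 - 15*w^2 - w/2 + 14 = (w - 7/2)*(w - 1)*(w + 1)*(w + 4)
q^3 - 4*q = q*(q - 2)*(q + 2)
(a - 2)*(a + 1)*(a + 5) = a^3 + 4*a^2 - 7*a - 10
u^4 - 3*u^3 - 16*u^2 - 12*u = u*(u - 6)*(u + 1)*(u + 2)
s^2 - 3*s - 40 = (s - 8)*(s + 5)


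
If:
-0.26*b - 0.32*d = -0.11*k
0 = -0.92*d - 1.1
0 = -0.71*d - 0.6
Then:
No Solution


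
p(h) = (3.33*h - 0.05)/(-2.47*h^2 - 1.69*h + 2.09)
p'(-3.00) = 0.36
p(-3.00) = 0.67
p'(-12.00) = 0.01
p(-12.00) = 0.12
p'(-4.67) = 0.10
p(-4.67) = 0.36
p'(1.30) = 1.12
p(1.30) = -1.00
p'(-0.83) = 3.97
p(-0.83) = -1.57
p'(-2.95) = 0.38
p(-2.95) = 0.68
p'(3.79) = 0.08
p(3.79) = -0.32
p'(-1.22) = 85.90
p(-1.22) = -8.65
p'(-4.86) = 0.09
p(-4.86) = 0.34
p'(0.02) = 1.63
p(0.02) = 0.01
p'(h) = (3.33*h - 0.05)*(4.94*h + 1.69)/(-2.47*h^2 - 1.69*h + 2.09)^2 + 3.33/(-2.47*h^2 - 1.69*h + 2.09) = (8.2251*h^2 - 0.247*h + 6.8752)/(6.1009*h^4 + 8.3486*h^3 - 7.4685*h^2 - 7.0642*h + 4.3681)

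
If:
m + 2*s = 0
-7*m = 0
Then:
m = 0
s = 0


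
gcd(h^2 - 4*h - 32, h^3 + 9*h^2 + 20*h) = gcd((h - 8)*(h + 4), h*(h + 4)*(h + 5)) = h + 4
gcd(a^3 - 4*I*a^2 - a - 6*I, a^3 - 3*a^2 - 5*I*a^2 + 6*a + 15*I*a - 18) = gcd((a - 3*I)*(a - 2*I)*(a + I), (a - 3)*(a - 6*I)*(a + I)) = a + I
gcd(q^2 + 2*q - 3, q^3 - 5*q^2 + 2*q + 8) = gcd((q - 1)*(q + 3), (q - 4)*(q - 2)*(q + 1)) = 1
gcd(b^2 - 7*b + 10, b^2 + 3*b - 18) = 1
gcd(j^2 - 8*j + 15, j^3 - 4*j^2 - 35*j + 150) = j - 5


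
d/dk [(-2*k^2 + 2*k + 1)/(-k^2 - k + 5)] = (4*k^2 - 18*k + 11)/(k^4 + 2*k^3 - 9*k^2 - 10*k + 25)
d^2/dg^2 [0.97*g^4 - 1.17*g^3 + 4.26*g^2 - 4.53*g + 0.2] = 11.64*g^2 - 7.02*g + 8.52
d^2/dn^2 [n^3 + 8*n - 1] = 6*n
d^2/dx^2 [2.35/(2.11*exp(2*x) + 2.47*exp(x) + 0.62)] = (2.35*(4.22*exp(x) + 2.47)*(8.44*exp(x) + 4.94)*exp(x) - (19.834*exp(x) + 5.8045)*(2.11*exp(2*x) + 2.47*exp(x) + 0.62))*exp(x)/(2.11*exp(2*x) + 2.47*exp(x) + 0.62)^3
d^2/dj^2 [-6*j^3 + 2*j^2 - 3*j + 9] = 4 - 36*j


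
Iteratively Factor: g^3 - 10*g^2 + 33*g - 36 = (g - 4)*(g^2 - 6*g + 9) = (g - 4)*(g - 3)*(g - 3)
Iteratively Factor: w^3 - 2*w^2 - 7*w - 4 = (w - 4)*(w^2 + 2*w + 1) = (w - 4)*(w + 1)*(w + 1)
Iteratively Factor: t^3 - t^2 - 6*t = (t)*(t^2 - t - 6) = t*(t - 3)*(t + 2)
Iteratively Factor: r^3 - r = (r - 1)*(r^2 + r) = r*(r - 1)*(r + 1)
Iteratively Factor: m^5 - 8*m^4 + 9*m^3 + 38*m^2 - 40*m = (m - 4)*(m^4 - 4*m^3 - 7*m^2 + 10*m) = (m - 5)*(m - 4)*(m^3 + m^2 - 2*m) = m*(m - 5)*(m - 4)*(m^2 + m - 2) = m*(m - 5)*(m - 4)*(m - 1)*(m + 2)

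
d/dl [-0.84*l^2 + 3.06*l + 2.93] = 3.06 - 1.68*l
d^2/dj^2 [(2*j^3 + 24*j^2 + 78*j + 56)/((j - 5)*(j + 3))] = 8*(41*j^3 + 357*j^2 + 1131*j + 1031)/(j^6 - 6*j^5 - 33*j^4 + 172*j^3 + 495*j^2 - 1350*j - 3375)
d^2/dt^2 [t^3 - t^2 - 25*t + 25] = 6*t - 2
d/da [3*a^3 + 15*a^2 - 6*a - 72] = 9*a^2 + 30*a - 6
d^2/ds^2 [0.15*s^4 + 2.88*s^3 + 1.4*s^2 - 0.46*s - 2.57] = 1.8*s^2 + 17.28*s + 2.8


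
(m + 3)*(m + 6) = m^2 + 9*m + 18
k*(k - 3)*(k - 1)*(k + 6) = k^4 + 2*k^3 - 21*k^2 + 18*k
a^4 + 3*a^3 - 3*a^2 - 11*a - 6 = (a - 2)*(a + 1)^2*(a + 3)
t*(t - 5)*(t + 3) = t^3 - 2*t^2 - 15*t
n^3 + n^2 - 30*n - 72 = (n - 6)*(n + 3)*(n + 4)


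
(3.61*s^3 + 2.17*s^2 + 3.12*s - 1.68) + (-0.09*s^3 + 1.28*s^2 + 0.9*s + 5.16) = 3.52*s^3 + 3.45*s^2 + 4.02*s + 3.48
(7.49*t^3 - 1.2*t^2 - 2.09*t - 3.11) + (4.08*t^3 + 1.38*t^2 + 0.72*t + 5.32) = 11.57*t^3 + 0.18*t^2 - 1.37*t + 2.21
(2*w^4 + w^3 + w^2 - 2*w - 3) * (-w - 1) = -2*w^5 - 3*w^4 - 2*w^3 + w^2 + 5*w + 3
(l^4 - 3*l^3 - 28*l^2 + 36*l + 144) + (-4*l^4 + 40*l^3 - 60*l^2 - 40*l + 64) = -3*l^4 + 37*l^3 - 88*l^2 - 4*l + 208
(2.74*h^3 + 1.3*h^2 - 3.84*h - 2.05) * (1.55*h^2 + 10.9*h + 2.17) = 4.247*h^5 + 31.881*h^4 + 14.1638*h^3 - 42.2125*h^2 - 30.6778*h - 4.4485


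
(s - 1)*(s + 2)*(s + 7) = s^3 + 8*s^2 + 5*s - 14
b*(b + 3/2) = b^2 + 3*b/2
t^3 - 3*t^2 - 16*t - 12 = (t - 6)*(t + 1)*(t + 2)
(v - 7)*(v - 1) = v^2 - 8*v + 7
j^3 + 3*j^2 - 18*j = j*(j - 3)*(j + 6)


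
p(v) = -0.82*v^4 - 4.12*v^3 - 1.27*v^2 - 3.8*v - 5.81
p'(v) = -3.28*v^3 - 12.36*v^2 - 2.54*v - 3.8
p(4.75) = -911.50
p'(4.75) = -646.26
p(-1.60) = 8.52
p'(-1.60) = -17.94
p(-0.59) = -3.26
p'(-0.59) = -5.93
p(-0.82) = -1.65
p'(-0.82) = -8.22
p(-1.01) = 0.12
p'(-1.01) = -10.46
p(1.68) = -41.85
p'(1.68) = -58.50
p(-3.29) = 43.59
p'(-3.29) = -12.42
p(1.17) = -20.13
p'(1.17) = -28.94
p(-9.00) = -2451.02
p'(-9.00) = 1409.02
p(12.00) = -24357.17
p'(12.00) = -7481.96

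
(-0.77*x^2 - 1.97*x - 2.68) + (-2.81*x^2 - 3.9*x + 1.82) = -3.58*x^2 - 5.87*x - 0.86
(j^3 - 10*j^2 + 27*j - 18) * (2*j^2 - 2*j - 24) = 2*j^5 - 22*j^4 + 50*j^3 + 150*j^2 - 612*j + 432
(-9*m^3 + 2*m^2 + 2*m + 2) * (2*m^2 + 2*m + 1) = -18*m^5 - 14*m^4 - m^3 + 10*m^2 + 6*m + 2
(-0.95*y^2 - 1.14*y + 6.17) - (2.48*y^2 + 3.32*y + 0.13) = -3.43*y^2 - 4.46*y + 6.04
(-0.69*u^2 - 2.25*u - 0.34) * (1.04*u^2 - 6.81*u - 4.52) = -0.7176*u^4 + 2.3589*u^3 + 18.0877*u^2 + 12.4854*u + 1.5368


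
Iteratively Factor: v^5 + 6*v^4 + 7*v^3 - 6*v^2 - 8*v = (v + 1)*(v^4 + 5*v^3 + 2*v^2 - 8*v) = (v + 1)*(v + 4)*(v^3 + v^2 - 2*v) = (v + 1)*(v + 2)*(v + 4)*(v^2 - v) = (v - 1)*(v + 1)*(v + 2)*(v + 4)*(v)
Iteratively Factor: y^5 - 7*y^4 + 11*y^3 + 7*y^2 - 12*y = (y + 1)*(y^4 - 8*y^3 + 19*y^2 - 12*y) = (y - 1)*(y + 1)*(y^3 - 7*y^2 + 12*y) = y*(y - 1)*(y + 1)*(y^2 - 7*y + 12) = y*(y - 4)*(y - 1)*(y + 1)*(y - 3)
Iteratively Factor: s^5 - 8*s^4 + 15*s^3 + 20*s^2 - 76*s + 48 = (s - 2)*(s^4 - 6*s^3 + 3*s^2 + 26*s - 24) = (s - 2)*(s + 2)*(s^3 - 8*s^2 + 19*s - 12) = (s - 3)*(s - 2)*(s + 2)*(s^2 - 5*s + 4) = (s - 4)*(s - 3)*(s - 2)*(s + 2)*(s - 1)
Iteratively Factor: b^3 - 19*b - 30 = (b - 5)*(b^2 + 5*b + 6) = (b - 5)*(b + 2)*(b + 3)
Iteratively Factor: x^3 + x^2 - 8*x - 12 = (x - 3)*(x^2 + 4*x + 4) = (x - 3)*(x + 2)*(x + 2)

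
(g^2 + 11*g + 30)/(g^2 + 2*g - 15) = (g + 6)/(g - 3)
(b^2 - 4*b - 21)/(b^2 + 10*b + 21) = (b - 7)/(b + 7)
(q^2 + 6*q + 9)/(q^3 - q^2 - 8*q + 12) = (q + 3)/(q^2 - 4*q + 4)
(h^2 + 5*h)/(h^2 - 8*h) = (h + 5)/(h - 8)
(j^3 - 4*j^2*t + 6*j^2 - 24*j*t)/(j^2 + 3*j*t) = (j^2 - 4*j*t + 6*j - 24*t)/(j + 3*t)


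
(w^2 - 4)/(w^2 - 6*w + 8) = (w + 2)/(w - 4)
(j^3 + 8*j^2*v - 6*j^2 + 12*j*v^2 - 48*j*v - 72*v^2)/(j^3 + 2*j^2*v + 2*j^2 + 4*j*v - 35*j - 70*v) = (j^2 + 6*j*v - 6*j - 36*v)/(j^2 + 2*j - 35)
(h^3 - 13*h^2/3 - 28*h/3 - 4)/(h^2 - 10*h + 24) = (3*h^2 + 5*h + 2)/(3*(h - 4))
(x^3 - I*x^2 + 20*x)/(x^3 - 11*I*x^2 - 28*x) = (-x^2 + I*x - 20)/(-x^2 + 11*I*x + 28)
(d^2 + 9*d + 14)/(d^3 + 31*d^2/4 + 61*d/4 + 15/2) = 4*(d + 7)/(4*d^2 + 23*d + 15)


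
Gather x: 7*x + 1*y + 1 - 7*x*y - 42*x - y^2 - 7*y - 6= x*(-7*y - 35) - y^2 - 6*y - 5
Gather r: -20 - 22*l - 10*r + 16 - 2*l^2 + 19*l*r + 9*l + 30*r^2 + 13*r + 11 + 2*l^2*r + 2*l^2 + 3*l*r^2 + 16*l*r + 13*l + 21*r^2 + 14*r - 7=r^2*(3*l + 51) + r*(2*l^2 + 35*l + 17)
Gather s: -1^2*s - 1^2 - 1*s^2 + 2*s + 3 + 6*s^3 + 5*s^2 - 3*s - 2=6*s^3 + 4*s^2 - 2*s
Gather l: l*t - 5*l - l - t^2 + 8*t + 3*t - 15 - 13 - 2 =l*(t - 6) - t^2 + 11*t - 30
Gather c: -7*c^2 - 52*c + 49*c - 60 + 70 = -7*c^2 - 3*c + 10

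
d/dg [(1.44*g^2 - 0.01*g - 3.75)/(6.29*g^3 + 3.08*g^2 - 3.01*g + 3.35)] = (-9.0576*g^4 + 0.1258*g^3 + 66.4589*g^2 + 32.748*g - 11.321)/(39.5641*g^6 + 38.7464*g^5 - 28.3794*g^4 + 23.6014*g^3 + 29.6961*g^2 - 20.167*g + 11.2225)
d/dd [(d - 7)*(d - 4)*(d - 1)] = 3*d^2 - 24*d + 39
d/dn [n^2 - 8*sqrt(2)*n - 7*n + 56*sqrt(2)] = 2*n - 8*sqrt(2) - 7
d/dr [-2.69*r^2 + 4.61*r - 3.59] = 4.61 - 5.38*r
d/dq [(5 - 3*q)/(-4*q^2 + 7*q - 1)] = 4*(-3*q^2 + 10*q - 8)/(16*q^4 - 56*q^3 + 57*q^2 - 14*q + 1)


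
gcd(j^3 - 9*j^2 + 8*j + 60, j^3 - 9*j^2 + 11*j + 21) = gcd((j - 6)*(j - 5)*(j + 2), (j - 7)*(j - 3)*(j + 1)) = 1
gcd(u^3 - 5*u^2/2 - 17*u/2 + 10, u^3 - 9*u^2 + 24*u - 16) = u^2 - 5*u + 4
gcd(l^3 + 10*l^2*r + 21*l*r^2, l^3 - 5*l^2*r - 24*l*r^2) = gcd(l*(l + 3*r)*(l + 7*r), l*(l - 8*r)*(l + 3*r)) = l^2 + 3*l*r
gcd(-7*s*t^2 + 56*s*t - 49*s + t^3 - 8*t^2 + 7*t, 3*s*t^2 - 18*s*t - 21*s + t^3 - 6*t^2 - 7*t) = t - 7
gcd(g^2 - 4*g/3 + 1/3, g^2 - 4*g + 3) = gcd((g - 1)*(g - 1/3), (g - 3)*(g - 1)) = g - 1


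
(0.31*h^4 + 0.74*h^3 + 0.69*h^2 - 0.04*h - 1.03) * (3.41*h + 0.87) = 1.0571*h^5 + 2.7931*h^4 + 2.9967*h^3 + 0.4639*h^2 - 3.5471*h - 0.8961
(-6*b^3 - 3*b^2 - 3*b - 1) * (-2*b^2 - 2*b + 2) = 12*b^5 + 18*b^4 + 2*b^2 - 4*b - 2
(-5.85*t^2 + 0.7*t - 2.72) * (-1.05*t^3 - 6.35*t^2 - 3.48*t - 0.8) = 6.1425*t^5 + 36.4125*t^4 + 18.769*t^3 + 19.516*t^2 + 8.9056*t + 2.176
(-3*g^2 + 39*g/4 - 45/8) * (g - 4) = -3*g^3 + 87*g^2/4 - 357*g/8 + 45/2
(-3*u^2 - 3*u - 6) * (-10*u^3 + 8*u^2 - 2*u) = 30*u^5 + 6*u^4 + 42*u^3 - 42*u^2 + 12*u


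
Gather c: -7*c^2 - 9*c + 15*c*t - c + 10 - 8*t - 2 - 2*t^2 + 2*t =-7*c^2 + c*(15*t - 10) - 2*t^2 - 6*t + 8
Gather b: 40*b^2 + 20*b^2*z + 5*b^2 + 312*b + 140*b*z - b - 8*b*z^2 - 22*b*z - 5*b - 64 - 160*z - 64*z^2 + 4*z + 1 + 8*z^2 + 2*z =b^2*(20*z + 45) + b*(-8*z^2 + 118*z + 306) - 56*z^2 - 154*z - 63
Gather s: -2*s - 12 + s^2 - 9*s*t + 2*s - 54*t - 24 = s^2 - 9*s*t - 54*t - 36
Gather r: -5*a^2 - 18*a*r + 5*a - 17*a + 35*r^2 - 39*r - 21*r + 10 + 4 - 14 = -5*a^2 - 12*a + 35*r^2 + r*(-18*a - 60)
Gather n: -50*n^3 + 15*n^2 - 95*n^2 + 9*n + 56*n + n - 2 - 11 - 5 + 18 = -50*n^3 - 80*n^2 + 66*n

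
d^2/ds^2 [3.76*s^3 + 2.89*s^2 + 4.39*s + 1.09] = 22.56*s + 5.78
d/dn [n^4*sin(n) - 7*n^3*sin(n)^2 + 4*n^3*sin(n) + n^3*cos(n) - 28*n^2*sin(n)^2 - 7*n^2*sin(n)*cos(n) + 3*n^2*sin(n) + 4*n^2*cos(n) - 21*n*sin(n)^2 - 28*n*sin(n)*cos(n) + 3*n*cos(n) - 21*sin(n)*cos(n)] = n^4*cos(n) + 3*n^3*sin(n) - 7*n^3*sin(2*n) + 4*n^3*cos(n) + 8*n^2*sin(n) - 28*n^2*sin(2*n) + 6*n^2*cos(n) + 7*n^2*cos(2*n)/2 - 21*n^2/2 + 3*n*sin(n) - 28*n*sin(2*n) + 8*n*cos(n) - 28*n - 14*sin(2*n) + 3*cos(n) - 21*cos(2*n)/2 - 21/2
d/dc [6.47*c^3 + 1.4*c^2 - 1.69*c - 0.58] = 19.41*c^2 + 2.8*c - 1.69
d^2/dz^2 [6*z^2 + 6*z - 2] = 12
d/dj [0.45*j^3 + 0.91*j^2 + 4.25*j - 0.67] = 1.35*j^2 + 1.82*j + 4.25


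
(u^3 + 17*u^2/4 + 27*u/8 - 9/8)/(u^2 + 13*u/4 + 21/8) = (4*u^2 + 11*u - 3)/(4*u + 7)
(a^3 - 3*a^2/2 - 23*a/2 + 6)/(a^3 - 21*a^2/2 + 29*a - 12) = (a + 3)/(a - 6)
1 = 1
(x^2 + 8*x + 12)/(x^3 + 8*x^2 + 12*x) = 1/x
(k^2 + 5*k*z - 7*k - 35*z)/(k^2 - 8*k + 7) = (k + 5*z)/(k - 1)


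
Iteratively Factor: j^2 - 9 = (j - 3)*(j + 3)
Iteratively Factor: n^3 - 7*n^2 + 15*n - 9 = (n - 1)*(n^2 - 6*n + 9) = (n - 3)*(n - 1)*(n - 3)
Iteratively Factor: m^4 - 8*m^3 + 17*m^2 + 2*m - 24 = (m - 2)*(m^3 - 6*m^2 + 5*m + 12) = (m - 3)*(m - 2)*(m^2 - 3*m - 4) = (m - 3)*(m - 2)*(m + 1)*(m - 4)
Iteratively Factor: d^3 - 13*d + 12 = (d - 1)*(d^2 + d - 12) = (d - 3)*(d - 1)*(d + 4)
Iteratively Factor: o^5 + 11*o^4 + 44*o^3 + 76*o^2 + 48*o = (o + 3)*(o^4 + 8*o^3 + 20*o^2 + 16*o) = (o + 2)*(o + 3)*(o^3 + 6*o^2 + 8*o) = (o + 2)*(o + 3)*(o + 4)*(o^2 + 2*o) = (o + 2)^2*(o + 3)*(o + 4)*(o)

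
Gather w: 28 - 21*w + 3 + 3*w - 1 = 30 - 18*w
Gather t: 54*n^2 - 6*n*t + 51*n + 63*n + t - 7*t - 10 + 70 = 54*n^2 + 114*n + t*(-6*n - 6) + 60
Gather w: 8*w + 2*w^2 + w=2*w^2 + 9*w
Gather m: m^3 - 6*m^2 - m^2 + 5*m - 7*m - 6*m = m^3 - 7*m^2 - 8*m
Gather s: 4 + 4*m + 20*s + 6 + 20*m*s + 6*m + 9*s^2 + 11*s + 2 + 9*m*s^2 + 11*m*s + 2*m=12*m + s^2*(9*m + 9) + s*(31*m + 31) + 12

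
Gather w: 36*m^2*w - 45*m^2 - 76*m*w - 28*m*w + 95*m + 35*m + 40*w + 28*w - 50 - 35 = -45*m^2 + 130*m + w*(36*m^2 - 104*m + 68) - 85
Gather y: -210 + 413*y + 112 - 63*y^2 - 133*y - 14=-63*y^2 + 280*y - 112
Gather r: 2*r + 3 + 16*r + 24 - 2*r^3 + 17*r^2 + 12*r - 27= -2*r^3 + 17*r^2 + 30*r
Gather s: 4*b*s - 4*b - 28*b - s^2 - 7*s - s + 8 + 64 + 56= -32*b - s^2 + s*(4*b - 8) + 128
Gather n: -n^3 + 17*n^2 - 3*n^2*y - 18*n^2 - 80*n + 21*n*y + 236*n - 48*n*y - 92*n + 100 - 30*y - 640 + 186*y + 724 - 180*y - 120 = -n^3 + n^2*(-3*y - 1) + n*(64 - 27*y) - 24*y + 64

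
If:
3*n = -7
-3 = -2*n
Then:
No Solution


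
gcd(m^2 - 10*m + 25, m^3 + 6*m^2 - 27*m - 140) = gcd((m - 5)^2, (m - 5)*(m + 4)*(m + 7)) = m - 5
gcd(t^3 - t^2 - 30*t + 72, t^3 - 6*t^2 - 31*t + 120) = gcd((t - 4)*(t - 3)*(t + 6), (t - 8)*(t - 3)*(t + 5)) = t - 3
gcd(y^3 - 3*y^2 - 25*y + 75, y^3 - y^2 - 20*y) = y - 5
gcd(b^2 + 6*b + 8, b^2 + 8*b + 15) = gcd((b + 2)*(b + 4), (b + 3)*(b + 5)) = 1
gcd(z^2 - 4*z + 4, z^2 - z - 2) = z - 2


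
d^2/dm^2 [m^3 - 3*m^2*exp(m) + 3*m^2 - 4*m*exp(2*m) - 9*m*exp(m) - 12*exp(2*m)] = -3*m^2*exp(m) - 16*m*exp(2*m) - 21*m*exp(m) + 6*m - 64*exp(2*m) - 24*exp(m) + 6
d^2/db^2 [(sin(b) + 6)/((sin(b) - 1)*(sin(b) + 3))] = -(sin(b)^4 + 23*sin(b)^3 + 75*sin(b)^2 + 141*sin(b) + 96)/((sin(b) - 1)^2*(sin(b) + 3)^3)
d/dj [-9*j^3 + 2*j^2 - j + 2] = -27*j^2 + 4*j - 1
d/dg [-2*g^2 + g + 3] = 1 - 4*g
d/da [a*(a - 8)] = 2*a - 8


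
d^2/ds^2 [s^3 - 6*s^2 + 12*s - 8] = 6*s - 12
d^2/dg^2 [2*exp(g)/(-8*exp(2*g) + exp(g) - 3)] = 2*(-2*(16*exp(g) - 1)^2*exp(2*g) + (64*exp(g) - 3)*(8*exp(2*g) - exp(g) + 3)*exp(g) - (8*exp(2*g) - exp(g) + 3)^2)*exp(g)/(8*exp(2*g) - exp(g) + 3)^3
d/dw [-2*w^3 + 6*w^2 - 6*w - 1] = -6*w^2 + 12*w - 6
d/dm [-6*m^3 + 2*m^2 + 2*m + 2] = -18*m^2 + 4*m + 2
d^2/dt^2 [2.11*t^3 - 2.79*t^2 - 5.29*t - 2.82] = 12.66*t - 5.58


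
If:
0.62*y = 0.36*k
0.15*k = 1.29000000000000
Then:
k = 8.60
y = 4.99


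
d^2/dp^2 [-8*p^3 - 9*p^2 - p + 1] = -48*p - 18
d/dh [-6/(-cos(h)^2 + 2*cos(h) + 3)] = 12*(cos(h) - 1)*sin(h)/(sin(h)^2 + 2*cos(h) + 2)^2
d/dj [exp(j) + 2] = exp(j)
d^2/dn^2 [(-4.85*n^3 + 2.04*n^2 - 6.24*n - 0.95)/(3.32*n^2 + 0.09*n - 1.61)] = (5.6843418860808e-14*n^5 - 2.8421709430404e-14*n^4 - 190.705666*n^3 + 6.81415800000002*n^2 - 277.257558*n - 1.403854)/(36.594368*n^6 + 2.976048*n^5 - 53.157516*n^4 - 2.885679*n^3 + 25.778193*n^2 + 0.699867*n - 4.173281)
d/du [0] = 0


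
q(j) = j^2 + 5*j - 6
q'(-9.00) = -13.00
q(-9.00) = 30.00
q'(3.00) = 11.00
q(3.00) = 18.00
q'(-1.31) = 2.38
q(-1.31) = -10.83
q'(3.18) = 11.36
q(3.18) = 20.01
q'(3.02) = 11.04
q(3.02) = 18.22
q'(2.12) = 9.24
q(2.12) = 9.09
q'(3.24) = 11.48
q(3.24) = 20.70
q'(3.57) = 12.14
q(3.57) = 24.59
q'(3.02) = 11.04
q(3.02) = 18.22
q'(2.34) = 9.68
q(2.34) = 11.18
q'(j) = 2*j + 5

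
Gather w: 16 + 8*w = 8*w + 16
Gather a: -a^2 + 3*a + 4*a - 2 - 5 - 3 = -a^2 + 7*a - 10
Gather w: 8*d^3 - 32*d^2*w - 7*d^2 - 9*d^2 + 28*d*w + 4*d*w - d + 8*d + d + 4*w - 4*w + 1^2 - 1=8*d^3 - 16*d^2 + 8*d + w*(-32*d^2 + 32*d)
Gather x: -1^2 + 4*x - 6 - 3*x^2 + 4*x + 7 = -3*x^2 + 8*x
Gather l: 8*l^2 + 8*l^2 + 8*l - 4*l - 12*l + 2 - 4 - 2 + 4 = 16*l^2 - 8*l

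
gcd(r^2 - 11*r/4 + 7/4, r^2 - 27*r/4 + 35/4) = r - 7/4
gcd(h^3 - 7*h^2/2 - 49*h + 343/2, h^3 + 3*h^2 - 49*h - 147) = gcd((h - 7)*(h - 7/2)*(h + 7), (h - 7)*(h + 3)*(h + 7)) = h^2 - 49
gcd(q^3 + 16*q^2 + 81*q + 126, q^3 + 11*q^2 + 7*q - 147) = q + 7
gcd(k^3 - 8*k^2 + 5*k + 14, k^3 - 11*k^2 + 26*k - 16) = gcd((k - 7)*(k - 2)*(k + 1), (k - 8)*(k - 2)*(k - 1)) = k - 2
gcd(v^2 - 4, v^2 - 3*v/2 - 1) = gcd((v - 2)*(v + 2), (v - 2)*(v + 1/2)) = v - 2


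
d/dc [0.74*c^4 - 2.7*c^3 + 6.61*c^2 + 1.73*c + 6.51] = 2.96*c^3 - 8.1*c^2 + 13.22*c + 1.73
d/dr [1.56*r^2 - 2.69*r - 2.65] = 3.12*r - 2.69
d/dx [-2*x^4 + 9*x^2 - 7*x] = -8*x^3 + 18*x - 7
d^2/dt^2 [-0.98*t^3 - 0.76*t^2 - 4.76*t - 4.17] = -5.88*t - 1.52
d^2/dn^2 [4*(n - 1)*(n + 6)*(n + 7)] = 24*n + 96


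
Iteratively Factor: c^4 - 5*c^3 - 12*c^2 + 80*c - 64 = (c + 4)*(c^3 - 9*c^2 + 24*c - 16) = (c - 4)*(c + 4)*(c^2 - 5*c + 4) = (c - 4)*(c - 1)*(c + 4)*(c - 4)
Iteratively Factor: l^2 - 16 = (l + 4)*(l - 4)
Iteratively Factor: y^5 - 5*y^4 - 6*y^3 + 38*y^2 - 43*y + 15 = (y - 1)*(y^4 - 4*y^3 - 10*y^2 + 28*y - 15) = (y - 1)^2*(y^3 - 3*y^2 - 13*y + 15) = (y - 5)*(y - 1)^2*(y^2 + 2*y - 3) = (y - 5)*(y - 1)^2*(y + 3)*(y - 1)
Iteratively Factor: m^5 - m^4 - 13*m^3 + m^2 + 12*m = (m + 1)*(m^4 - 2*m^3 - 11*m^2 + 12*m) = (m - 1)*(m + 1)*(m^3 - m^2 - 12*m) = m*(m - 1)*(m + 1)*(m^2 - m - 12) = m*(m - 1)*(m + 1)*(m + 3)*(m - 4)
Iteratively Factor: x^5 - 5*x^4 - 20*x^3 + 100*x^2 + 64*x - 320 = (x - 4)*(x^4 - x^3 - 24*x^2 + 4*x + 80) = (x - 4)*(x + 2)*(x^3 - 3*x^2 - 18*x + 40) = (x - 4)*(x + 2)*(x + 4)*(x^2 - 7*x + 10) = (x - 4)*(x - 2)*(x + 2)*(x + 4)*(x - 5)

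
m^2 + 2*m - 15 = (m - 3)*(m + 5)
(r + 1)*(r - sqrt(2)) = r^2 - sqrt(2)*r + r - sqrt(2)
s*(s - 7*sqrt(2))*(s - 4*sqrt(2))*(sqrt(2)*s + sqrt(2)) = sqrt(2)*s^4 - 22*s^3 + sqrt(2)*s^3 - 22*s^2 + 56*sqrt(2)*s^2 + 56*sqrt(2)*s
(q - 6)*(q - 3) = q^2 - 9*q + 18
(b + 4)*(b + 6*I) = b^2 + 4*b + 6*I*b + 24*I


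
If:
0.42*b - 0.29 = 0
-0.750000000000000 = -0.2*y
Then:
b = 0.69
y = 3.75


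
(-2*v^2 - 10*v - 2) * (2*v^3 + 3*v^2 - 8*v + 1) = -4*v^5 - 26*v^4 - 18*v^3 + 72*v^2 + 6*v - 2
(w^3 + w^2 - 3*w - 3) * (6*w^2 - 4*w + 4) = 6*w^5 + 2*w^4 - 18*w^3 - 2*w^2 - 12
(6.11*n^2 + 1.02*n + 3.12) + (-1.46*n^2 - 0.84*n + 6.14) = 4.65*n^2 + 0.18*n + 9.26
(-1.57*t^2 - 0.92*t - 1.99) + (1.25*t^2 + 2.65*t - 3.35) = -0.32*t^2 + 1.73*t - 5.34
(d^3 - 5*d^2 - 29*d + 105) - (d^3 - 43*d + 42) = -5*d^2 + 14*d + 63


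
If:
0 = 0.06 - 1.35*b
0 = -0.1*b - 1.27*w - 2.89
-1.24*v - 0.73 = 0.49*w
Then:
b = 0.04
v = 0.31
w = -2.28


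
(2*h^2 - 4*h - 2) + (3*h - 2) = 2*h^2 - h - 4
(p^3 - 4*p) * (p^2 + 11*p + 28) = p^5 + 11*p^4 + 24*p^3 - 44*p^2 - 112*p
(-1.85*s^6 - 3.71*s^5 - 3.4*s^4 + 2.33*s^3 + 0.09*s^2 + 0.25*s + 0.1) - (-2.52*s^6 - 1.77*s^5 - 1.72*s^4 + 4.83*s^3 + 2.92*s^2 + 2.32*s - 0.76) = 0.67*s^6 - 1.94*s^5 - 1.68*s^4 - 2.5*s^3 - 2.83*s^2 - 2.07*s + 0.86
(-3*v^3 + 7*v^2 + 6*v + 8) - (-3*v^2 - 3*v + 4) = -3*v^3 + 10*v^2 + 9*v + 4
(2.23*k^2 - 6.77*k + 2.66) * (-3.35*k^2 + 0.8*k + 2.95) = -7.4705*k^4 + 24.4635*k^3 - 7.7485*k^2 - 17.8435*k + 7.847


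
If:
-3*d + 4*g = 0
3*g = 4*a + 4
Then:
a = 3*g/4 - 1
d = 4*g/3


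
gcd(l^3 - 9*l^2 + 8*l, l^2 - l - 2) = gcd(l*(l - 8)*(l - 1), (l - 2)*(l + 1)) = 1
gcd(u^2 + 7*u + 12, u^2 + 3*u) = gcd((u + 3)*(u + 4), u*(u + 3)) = u + 3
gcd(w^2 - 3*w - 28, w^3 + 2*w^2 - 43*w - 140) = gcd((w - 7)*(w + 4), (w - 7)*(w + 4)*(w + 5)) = w^2 - 3*w - 28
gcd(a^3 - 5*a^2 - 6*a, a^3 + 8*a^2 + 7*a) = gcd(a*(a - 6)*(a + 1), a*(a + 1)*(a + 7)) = a^2 + a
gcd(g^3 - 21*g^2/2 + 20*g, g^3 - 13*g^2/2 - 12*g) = g^2 - 8*g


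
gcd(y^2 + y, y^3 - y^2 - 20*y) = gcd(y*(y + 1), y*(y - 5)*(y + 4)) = y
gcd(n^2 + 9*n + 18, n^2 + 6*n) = n + 6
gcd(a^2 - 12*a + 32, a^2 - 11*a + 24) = a - 8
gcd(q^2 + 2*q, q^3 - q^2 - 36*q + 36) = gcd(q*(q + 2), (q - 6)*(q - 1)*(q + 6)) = 1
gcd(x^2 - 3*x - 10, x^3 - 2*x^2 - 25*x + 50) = x - 5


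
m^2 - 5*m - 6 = (m - 6)*(m + 1)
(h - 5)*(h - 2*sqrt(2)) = h^2 - 5*h - 2*sqrt(2)*h + 10*sqrt(2)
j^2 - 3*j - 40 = (j - 8)*(j + 5)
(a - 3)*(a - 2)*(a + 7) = a^3 + 2*a^2 - 29*a + 42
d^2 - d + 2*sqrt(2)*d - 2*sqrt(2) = (d - 1)*(d + 2*sqrt(2))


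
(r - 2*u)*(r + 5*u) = r^2 + 3*r*u - 10*u^2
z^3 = z^3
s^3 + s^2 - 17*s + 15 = (s - 3)*(s - 1)*(s + 5)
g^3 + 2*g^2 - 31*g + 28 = (g - 4)*(g - 1)*(g + 7)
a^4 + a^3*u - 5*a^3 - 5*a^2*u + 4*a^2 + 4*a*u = a*(a - 4)*(a - 1)*(a + u)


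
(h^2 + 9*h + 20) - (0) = h^2 + 9*h + 20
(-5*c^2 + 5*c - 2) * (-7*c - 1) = 35*c^3 - 30*c^2 + 9*c + 2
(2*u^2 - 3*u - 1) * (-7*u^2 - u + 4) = -14*u^4 + 19*u^3 + 18*u^2 - 11*u - 4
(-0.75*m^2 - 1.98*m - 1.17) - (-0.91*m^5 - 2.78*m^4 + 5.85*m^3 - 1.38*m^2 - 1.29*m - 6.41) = 0.91*m^5 + 2.78*m^4 - 5.85*m^3 + 0.63*m^2 - 0.69*m + 5.24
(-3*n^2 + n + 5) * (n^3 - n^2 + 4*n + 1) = -3*n^5 + 4*n^4 - 8*n^3 - 4*n^2 + 21*n + 5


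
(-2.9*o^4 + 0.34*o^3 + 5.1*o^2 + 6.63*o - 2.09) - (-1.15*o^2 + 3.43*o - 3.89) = -2.9*o^4 + 0.34*o^3 + 6.25*o^2 + 3.2*o + 1.8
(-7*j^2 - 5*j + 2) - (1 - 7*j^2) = 1 - 5*j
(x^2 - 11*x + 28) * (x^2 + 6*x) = x^4 - 5*x^3 - 38*x^2 + 168*x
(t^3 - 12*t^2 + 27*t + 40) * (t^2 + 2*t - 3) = t^5 - 10*t^4 + 130*t^2 - t - 120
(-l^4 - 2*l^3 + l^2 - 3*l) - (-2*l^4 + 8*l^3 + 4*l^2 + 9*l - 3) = l^4 - 10*l^3 - 3*l^2 - 12*l + 3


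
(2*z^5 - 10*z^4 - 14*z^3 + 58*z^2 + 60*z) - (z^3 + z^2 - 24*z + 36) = 2*z^5 - 10*z^4 - 15*z^3 + 57*z^2 + 84*z - 36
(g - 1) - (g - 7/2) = 5/2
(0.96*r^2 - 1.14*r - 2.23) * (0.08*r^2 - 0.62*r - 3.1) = 0.0768*r^4 - 0.6864*r^3 - 2.4476*r^2 + 4.9166*r + 6.913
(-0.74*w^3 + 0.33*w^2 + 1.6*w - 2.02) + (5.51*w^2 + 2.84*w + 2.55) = -0.74*w^3 + 5.84*w^2 + 4.44*w + 0.53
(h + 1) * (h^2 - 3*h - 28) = h^3 - 2*h^2 - 31*h - 28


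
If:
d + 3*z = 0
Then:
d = -3*z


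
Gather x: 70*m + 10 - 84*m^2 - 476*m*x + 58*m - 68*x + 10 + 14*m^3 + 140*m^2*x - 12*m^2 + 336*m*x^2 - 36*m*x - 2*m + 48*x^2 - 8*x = 14*m^3 - 96*m^2 + 126*m + x^2*(336*m + 48) + x*(140*m^2 - 512*m - 76) + 20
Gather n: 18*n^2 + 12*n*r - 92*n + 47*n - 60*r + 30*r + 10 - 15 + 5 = 18*n^2 + n*(12*r - 45) - 30*r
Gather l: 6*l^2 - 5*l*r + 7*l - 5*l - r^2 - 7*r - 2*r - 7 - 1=6*l^2 + l*(2 - 5*r) - r^2 - 9*r - 8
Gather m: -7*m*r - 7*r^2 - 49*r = -7*m*r - 7*r^2 - 49*r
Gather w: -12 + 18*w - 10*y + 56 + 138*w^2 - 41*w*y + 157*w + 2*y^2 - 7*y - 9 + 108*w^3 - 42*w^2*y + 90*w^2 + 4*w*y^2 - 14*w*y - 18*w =108*w^3 + w^2*(228 - 42*y) + w*(4*y^2 - 55*y + 157) + 2*y^2 - 17*y + 35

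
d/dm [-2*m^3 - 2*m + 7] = -6*m^2 - 2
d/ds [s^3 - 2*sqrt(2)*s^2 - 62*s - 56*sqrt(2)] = 3*s^2 - 4*sqrt(2)*s - 62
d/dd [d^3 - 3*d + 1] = 3*d^2 - 3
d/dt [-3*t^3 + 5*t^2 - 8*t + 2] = -9*t^2 + 10*t - 8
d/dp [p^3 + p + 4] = 3*p^2 + 1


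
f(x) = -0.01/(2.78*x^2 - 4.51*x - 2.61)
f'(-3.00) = -0.00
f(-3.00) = -0.00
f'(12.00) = 0.00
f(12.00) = -0.00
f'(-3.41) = -0.00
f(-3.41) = -0.00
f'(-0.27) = -0.04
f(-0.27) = 0.01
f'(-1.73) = -0.00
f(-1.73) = -0.00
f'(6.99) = 0.00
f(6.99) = -0.00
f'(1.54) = 0.00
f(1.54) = 0.00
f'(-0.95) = -0.01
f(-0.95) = -0.00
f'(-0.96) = -0.01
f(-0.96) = -0.00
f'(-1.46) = -0.00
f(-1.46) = -0.00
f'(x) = -0.01*(4.51 - 5.56*x)/(2.78*x^2 - 4.51*x - 2.61)^2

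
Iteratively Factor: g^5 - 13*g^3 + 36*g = (g + 2)*(g^4 - 2*g^3 - 9*g^2 + 18*g) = (g - 2)*(g + 2)*(g^3 - 9*g) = (g - 2)*(g + 2)*(g + 3)*(g^2 - 3*g) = (g - 3)*(g - 2)*(g + 2)*(g + 3)*(g)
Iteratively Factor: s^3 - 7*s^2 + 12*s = (s)*(s^2 - 7*s + 12) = s*(s - 3)*(s - 4)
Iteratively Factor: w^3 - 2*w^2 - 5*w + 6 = (w + 2)*(w^2 - 4*w + 3) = (w - 3)*(w + 2)*(w - 1)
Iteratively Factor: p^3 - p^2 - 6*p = (p + 2)*(p^2 - 3*p) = (p - 3)*(p + 2)*(p)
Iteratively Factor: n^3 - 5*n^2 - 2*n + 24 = (n - 3)*(n^2 - 2*n - 8) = (n - 3)*(n + 2)*(n - 4)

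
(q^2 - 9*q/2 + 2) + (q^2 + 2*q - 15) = 2*q^2 - 5*q/2 - 13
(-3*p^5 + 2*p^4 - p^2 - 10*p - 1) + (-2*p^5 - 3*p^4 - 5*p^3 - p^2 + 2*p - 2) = -5*p^5 - p^4 - 5*p^3 - 2*p^2 - 8*p - 3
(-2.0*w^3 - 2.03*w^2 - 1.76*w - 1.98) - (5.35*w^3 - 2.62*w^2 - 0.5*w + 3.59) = -7.35*w^3 + 0.59*w^2 - 1.26*w - 5.57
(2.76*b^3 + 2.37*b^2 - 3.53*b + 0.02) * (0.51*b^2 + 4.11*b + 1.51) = 1.4076*b^5 + 12.5523*b^4 + 12.108*b^3 - 10.9194*b^2 - 5.2481*b + 0.0302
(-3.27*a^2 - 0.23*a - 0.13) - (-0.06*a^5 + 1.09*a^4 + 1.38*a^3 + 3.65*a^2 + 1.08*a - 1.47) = 0.06*a^5 - 1.09*a^4 - 1.38*a^3 - 6.92*a^2 - 1.31*a + 1.34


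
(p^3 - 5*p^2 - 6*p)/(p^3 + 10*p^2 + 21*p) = (p^2 - 5*p - 6)/(p^2 + 10*p + 21)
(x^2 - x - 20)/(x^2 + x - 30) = (x + 4)/(x + 6)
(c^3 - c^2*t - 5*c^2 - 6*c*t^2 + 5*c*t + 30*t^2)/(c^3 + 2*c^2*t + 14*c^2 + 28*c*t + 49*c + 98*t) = (c^2 - 3*c*t - 5*c + 15*t)/(c^2 + 14*c + 49)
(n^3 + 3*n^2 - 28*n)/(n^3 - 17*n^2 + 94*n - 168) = n*(n + 7)/(n^2 - 13*n + 42)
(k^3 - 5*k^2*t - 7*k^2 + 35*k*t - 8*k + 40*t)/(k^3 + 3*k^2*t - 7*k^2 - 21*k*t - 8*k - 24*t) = (k - 5*t)/(k + 3*t)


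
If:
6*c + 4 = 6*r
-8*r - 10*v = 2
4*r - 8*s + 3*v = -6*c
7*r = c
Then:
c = -7/9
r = -1/9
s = -49/72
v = -1/9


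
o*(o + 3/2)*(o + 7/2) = o^3 + 5*o^2 + 21*o/4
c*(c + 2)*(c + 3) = c^3 + 5*c^2 + 6*c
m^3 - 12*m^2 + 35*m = m*(m - 7)*(m - 5)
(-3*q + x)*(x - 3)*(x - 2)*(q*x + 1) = -3*q^2*x^3 + 15*q^2*x^2 - 18*q^2*x + q*x^4 - 5*q*x^3 + 3*q*x^2 + 15*q*x - 18*q + x^3 - 5*x^2 + 6*x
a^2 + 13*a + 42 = (a + 6)*(a + 7)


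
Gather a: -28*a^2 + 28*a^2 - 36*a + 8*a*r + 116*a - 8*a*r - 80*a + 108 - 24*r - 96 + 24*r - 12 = 0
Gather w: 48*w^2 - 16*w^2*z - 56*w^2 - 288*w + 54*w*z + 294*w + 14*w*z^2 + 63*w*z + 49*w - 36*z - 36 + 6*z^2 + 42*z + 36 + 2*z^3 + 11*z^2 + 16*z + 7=w^2*(-16*z - 8) + w*(14*z^2 + 117*z + 55) + 2*z^3 + 17*z^2 + 22*z + 7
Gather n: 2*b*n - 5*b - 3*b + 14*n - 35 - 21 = -8*b + n*(2*b + 14) - 56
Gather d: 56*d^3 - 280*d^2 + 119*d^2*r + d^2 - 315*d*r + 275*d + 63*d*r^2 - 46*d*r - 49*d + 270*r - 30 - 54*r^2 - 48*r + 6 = 56*d^3 + d^2*(119*r - 279) + d*(63*r^2 - 361*r + 226) - 54*r^2 + 222*r - 24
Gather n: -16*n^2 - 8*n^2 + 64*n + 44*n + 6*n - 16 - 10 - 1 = -24*n^2 + 114*n - 27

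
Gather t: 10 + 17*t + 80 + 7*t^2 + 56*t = 7*t^2 + 73*t + 90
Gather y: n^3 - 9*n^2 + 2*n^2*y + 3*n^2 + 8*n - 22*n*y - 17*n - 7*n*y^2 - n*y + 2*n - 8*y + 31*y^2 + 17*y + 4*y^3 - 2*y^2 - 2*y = n^3 - 6*n^2 - 7*n + 4*y^3 + y^2*(29 - 7*n) + y*(2*n^2 - 23*n + 7)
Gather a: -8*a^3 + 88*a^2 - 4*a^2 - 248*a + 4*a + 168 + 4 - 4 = -8*a^3 + 84*a^2 - 244*a + 168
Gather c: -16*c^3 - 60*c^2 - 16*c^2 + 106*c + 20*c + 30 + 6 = -16*c^3 - 76*c^2 + 126*c + 36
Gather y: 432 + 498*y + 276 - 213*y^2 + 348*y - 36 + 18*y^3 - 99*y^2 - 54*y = 18*y^3 - 312*y^2 + 792*y + 672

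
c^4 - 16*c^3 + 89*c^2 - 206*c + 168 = (c - 7)*(c - 4)*(c - 3)*(c - 2)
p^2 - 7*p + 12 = (p - 4)*(p - 3)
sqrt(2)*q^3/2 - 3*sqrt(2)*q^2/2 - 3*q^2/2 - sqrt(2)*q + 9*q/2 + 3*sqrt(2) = (q - 3)*(q - 2*sqrt(2))*(sqrt(2)*q/2 + 1/2)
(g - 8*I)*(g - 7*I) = g^2 - 15*I*g - 56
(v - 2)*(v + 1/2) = v^2 - 3*v/2 - 1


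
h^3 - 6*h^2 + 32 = (h - 4)^2*(h + 2)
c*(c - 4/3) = c^2 - 4*c/3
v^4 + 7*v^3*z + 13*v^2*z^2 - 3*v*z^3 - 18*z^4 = (v - z)*(v + 2*z)*(v + 3*z)^2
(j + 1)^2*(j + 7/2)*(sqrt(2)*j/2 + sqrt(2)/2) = sqrt(2)*j^4/2 + 13*sqrt(2)*j^3/4 + 27*sqrt(2)*j^2/4 + 23*sqrt(2)*j/4 + 7*sqrt(2)/4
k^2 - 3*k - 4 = (k - 4)*(k + 1)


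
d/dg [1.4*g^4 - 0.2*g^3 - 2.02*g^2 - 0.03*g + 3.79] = 5.6*g^3 - 0.6*g^2 - 4.04*g - 0.03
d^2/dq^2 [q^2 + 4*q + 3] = 2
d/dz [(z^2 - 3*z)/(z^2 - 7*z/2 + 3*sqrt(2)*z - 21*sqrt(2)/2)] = 2*(-z*(z - 3)*(4*z - 7 + 6*sqrt(2)) + (2*z - 3)*(2*z^2 - 7*z + 6*sqrt(2)*z - 21*sqrt(2)))/(2*z^2 - 7*z + 6*sqrt(2)*z - 21*sqrt(2))^2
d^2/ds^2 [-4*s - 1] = 0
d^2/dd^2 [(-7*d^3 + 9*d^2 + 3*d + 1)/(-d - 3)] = 2*(7*d^3 + 63*d^2 + 189*d - 73)/(d^3 + 9*d^2 + 27*d + 27)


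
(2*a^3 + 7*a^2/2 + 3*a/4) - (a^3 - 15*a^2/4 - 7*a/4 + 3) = a^3 + 29*a^2/4 + 5*a/2 - 3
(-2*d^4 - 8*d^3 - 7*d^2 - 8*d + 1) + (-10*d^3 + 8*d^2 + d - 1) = -2*d^4 - 18*d^3 + d^2 - 7*d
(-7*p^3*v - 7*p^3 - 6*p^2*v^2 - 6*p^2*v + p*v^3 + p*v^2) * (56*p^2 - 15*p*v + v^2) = -392*p^5*v - 392*p^5 - 231*p^4*v^2 - 231*p^4*v + 139*p^3*v^3 + 139*p^3*v^2 - 21*p^2*v^4 - 21*p^2*v^3 + p*v^5 + p*v^4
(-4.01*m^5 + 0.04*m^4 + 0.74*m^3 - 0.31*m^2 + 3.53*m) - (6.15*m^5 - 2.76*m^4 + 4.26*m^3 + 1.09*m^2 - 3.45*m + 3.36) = -10.16*m^5 + 2.8*m^4 - 3.52*m^3 - 1.4*m^2 + 6.98*m - 3.36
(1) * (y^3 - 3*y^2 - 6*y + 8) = y^3 - 3*y^2 - 6*y + 8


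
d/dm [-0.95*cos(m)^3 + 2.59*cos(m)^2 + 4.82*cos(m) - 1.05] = (2.85*cos(m)^2 - 5.18*cos(m) - 4.82)*sin(m)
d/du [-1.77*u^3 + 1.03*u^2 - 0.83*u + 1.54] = -5.31*u^2 + 2.06*u - 0.83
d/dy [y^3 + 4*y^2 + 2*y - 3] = 3*y^2 + 8*y + 2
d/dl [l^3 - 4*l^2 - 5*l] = 3*l^2 - 8*l - 5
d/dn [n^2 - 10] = 2*n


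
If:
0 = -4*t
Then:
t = 0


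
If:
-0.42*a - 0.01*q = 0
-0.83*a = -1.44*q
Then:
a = 0.00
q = 0.00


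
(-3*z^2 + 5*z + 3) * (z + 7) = -3*z^3 - 16*z^2 + 38*z + 21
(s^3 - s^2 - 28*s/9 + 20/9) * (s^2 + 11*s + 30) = s^5 + 10*s^4 + 143*s^3/9 - 62*s^2 - 620*s/9 + 200/3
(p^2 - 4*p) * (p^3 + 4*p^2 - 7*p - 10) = p^5 - 23*p^3 + 18*p^2 + 40*p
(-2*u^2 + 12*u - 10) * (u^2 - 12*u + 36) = -2*u^4 + 36*u^3 - 226*u^2 + 552*u - 360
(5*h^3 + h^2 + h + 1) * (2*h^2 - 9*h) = 10*h^5 - 43*h^4 - 7*h^3 - 7*h^2 - 9*h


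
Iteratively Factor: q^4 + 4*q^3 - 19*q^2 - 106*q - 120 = (q + 2)*(q^3 + 2*q^2 - 23*q - 60) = (q + 2)*(q + 3)*(q^2 - q - 20) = (q - 5)*(q + 2)*(q + 3)*(q + 4)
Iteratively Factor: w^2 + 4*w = (w)*(w + 4)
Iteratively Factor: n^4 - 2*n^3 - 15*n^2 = (n + 3)*(n^3 - 5*n^2) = (n - 5)*(n + 3)*(n^2) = n*(n - 5)*(n + 3)*(n)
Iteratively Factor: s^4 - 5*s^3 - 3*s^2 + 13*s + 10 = (s - 5)*(s^3 - 3*s - 2) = (s - 5)*(s + 1)*(s^2 - s - 2) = (s - 5)*(s + 1)^2*(s - 2)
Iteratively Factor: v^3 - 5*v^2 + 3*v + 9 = (v + 1)*(v^2 - 6*v + 9) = (v - 3)*(v + 1)*(v - 3)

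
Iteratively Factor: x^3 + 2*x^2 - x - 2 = (x + 1)*(x^2 + x - 2) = (x - 1)*(x + 1)*(x + 2)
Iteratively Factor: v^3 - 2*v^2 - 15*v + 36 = (v - 3)*(v^2 + v - 12) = (v - 3)^2*(v + 4)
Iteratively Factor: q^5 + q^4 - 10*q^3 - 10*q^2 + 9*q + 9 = (q + 1)*(q^4 - 10*q^2 + 9) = (q - 3)*(q + 1)*(q^3 + 3*q^2 - q - 3) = (q - 3)*(q + 1)^2*(q^2 + 2*q - 3) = (q - 3)*(q - 1)*(q + 1)^2*(q + 3)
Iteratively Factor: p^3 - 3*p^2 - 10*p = (p + 2)*(p^2 - 5*p) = p*(p + 2)*(p - 5)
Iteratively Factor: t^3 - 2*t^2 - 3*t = (t + 1)*(t^2 - 3*t) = (t - 3)*(t + 1)*(t)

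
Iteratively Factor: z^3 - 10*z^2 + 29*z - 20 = (z - 5)*(z^2 - 5*z + 4) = (z - 5)*(z - 1)*(z - 4)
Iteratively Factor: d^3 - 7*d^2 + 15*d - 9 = (d - 3)*(d^2 - 4*d + 3) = (d - 3)^2*(d - 1)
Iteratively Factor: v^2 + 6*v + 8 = (v + 4)*(v + 2)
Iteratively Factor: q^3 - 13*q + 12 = (q + 4)*(q^2 - 4*q + 3) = (q - 3)*(q + 4)*(q - 1)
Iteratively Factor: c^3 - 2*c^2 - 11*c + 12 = (c - 4)*(c^2 + 2*c - 3) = (c - 4)*(c + 3)*(c - 1)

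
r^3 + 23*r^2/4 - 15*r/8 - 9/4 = (r - 3/4)*(r + 1/2)*(r + 6)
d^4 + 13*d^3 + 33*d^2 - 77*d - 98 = (d - 2)*(d + 1)*(d + 7)^2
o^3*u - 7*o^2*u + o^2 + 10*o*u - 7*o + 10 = (o - 5)*(o - 2)*(o*u + 1)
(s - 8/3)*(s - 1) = s^2 - 11*s/3 + 8/3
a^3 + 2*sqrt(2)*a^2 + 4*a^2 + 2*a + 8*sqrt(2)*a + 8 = (a + 4)*(a + sqrt(2))^2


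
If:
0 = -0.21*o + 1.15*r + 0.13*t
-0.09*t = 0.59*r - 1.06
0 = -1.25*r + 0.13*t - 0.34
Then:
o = 8.09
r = 0.57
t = 8.06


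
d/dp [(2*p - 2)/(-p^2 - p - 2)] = 2*(-p^2 - p + (p - 1)*(2*p + 1) - 2)/(p^2 + p + 2)^2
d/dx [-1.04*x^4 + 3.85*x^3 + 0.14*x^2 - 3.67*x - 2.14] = -4.16*x^3 + 11.55*x^2 + 0.28*x - 3.67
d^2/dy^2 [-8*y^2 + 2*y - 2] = -16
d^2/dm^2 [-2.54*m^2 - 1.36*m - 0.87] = -5.08000000000000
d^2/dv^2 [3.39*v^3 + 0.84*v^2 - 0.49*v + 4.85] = 20.34*v + 1.68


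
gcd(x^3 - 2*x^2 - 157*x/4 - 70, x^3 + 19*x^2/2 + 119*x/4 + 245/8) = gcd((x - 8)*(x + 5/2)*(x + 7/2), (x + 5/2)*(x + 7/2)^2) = x^2 + 6*x + 35/4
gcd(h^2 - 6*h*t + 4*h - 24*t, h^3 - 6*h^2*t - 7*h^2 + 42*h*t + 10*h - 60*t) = -h + 6*t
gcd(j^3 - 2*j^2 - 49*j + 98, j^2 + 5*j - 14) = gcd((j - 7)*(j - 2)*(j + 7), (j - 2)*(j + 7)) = j^2 + 5*j - 14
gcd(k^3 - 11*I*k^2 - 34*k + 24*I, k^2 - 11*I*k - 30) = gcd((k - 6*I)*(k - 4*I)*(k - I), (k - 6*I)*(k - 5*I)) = k - 6*I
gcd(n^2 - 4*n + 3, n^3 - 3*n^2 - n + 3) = n^2 - 4*n + 3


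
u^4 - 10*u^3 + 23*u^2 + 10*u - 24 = (u - 6)*(u - 4)*(u - 1)*(u + 1)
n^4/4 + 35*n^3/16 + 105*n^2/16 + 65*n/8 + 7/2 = (n/4 + 1)*(n + 1)*(n + 7/4)*(n + 2)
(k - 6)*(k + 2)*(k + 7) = k^3 + 3*k^2 - 40*k - 84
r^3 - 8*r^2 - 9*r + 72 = (r - 8)*(r - 3)*(r + 3)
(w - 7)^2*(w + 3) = w^3 - 11*w^2 + 7*w + 147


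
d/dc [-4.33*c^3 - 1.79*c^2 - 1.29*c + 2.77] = -12.99*c^2 - 3.58*c - 1.29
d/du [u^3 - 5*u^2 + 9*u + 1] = 3*u^2 - 10*u + 9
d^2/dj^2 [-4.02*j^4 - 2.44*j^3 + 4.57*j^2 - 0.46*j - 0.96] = -48.24*j^2 - 14.64*j + 9.14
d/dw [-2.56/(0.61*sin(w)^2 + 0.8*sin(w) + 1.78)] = (3.1232*sin(w) + 2.048)*cos(w)/(0.61*sin(w)^2 + 0.8*sin(w) + 1.78)^2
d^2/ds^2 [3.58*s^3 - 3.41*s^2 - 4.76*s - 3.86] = 21.48*s - 6.82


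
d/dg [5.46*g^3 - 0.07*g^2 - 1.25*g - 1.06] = 16.38*g^2 - 0.14*g - 1.25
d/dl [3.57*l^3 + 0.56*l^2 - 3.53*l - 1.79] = 10.71*l^2 + 1.12*l - 3.53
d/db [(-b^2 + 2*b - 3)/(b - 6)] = (-b^2 + 12*b - 9)/(b^2 - 12*b + 36)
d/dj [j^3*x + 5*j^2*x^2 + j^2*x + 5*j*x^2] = x*(3*j^2 + 10*j*x + 2*j + 5*x)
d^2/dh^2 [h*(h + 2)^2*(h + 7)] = 12*h^2 + 66*h + 64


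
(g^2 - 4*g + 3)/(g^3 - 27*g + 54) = (g - 1)/(g^2 + 3*g - 18)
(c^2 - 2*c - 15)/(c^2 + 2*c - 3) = (c - 5)/(c - 1)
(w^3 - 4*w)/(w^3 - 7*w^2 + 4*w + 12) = w*(w + 2)/(w^2 - 5*w - 6)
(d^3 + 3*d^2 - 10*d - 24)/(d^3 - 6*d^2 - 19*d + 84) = (d + 2)/(d - 7)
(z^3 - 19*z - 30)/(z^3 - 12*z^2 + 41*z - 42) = (z^3 - 19*z - 30)/(z^3 - 12*z^2 + 41*z - 42)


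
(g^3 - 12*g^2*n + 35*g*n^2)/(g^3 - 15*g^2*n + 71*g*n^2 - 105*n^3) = g/(g - 3*n)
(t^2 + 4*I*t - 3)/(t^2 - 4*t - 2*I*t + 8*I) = (t^2 + 4*I*t - 3)/(t^2 - 4*t - 2*I*t + 8*I)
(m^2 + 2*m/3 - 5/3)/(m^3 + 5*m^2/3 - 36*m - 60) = (m - 1)/(m^2 - 36)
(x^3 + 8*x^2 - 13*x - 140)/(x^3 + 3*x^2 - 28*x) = (x + 5)/x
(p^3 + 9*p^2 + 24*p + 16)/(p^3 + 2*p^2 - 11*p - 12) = (p + 4)/(p - 3)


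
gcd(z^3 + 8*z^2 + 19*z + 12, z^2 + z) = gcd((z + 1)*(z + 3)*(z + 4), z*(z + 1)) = z + 1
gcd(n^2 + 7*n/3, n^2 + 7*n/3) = n^2 + 7*n/3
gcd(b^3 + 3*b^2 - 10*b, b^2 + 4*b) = b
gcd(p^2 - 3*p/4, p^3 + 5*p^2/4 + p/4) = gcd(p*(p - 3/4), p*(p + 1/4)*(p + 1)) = p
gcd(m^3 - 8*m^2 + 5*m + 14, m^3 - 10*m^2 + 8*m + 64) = 1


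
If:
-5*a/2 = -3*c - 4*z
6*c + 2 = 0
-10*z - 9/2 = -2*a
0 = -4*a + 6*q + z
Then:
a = -28/17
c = -1/3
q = -395/408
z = -53/68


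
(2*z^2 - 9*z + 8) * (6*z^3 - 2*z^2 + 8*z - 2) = 12*z^5 - 58*z^4 + 82*z^3 - 92*z^2 + 82*z - 16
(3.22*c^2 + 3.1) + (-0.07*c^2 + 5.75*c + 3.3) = 3.15*c^2 + 5.75*c + 6.4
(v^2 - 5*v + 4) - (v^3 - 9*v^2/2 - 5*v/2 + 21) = -v^3 + 11*v^2/2 - 5*v/2 - 17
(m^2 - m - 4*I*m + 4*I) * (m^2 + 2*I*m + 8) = m^4 - m^3 - 2*I*m^3 + 16*m^2 + 2*I*m^2 - 16*m - 32*I*m + 32*I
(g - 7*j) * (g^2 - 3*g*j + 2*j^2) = g^3 - 10*g^2*j + 23*g*j^2 - 14*j^3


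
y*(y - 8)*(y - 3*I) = y^3 - 8*y^2 - 3*I*y^2 + 24*I*y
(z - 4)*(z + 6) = z^2 + 2*z - 24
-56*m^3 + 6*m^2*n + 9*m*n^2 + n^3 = (-2*m + n)*(4*m + n)*(7*m + n)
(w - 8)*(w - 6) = w^2 - 14*w + 48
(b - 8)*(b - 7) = b^2 - 15*b + 56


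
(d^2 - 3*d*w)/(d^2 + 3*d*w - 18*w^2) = d/(d + 6*w)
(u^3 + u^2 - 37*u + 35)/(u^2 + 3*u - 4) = (u^2 + 2*u - 35)/(u + 4)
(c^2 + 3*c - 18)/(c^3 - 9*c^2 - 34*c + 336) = (c - 3)/(c^2 - 15*c + 56)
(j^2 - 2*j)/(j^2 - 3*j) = (j - 2)/(j - 3)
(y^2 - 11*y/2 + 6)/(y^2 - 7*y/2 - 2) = (2*y - 3)/(2*y + 1)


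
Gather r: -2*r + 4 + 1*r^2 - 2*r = r^2 - 4*r + 4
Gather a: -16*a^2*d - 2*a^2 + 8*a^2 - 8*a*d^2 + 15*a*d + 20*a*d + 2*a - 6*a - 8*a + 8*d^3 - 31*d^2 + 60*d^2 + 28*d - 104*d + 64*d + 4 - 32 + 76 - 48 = a^2*(6 - 16*d) + a*(-8*d^2 + 35*d - 12) + 8*d^3 + 29*d^2 - 12*d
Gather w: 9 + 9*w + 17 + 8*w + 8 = 17*w + 34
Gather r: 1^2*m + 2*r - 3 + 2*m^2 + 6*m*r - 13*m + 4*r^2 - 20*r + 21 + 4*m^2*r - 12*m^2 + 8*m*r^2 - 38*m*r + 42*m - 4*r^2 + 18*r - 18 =-10*m^2 + 8*m*r^2 + 30*m + r*(4*m^2 - 32*m)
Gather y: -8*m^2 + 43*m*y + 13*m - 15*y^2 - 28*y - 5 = -8*m^2 + 13*m - 15*y^2 + y*(43*m - 28) - 5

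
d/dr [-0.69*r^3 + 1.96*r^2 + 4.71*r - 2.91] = -2.07*r^2 + 3.92*r + 4.71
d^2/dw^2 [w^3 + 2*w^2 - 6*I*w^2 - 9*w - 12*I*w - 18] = 6*w + 4 - 12*I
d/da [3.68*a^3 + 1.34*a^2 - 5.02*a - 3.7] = 11.04*a^2 + 2.68*a - 5.02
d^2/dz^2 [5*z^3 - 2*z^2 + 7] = 30*z - 4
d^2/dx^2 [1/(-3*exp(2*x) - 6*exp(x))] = 2*(-4*(exp(x) + 1)^2 + (exp(x) + 2)*(2*exp(x) + 1))*exp(-x)/(3*(exp(x) + 2)^3)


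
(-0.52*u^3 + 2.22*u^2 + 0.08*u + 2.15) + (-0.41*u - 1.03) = -0.52*u^3 + 2.22*u^2 - 0.33*u + 1.12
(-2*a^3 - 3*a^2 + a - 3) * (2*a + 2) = -4*a^4 - 10*a^3 - 4*a^2 - 4*a - 6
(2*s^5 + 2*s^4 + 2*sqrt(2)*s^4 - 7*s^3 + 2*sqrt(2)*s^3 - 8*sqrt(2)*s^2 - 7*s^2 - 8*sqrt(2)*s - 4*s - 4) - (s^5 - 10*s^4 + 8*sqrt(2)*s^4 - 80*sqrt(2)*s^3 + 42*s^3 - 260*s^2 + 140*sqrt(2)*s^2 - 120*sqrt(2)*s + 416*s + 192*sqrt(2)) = s^5 - 6*sqrt(2)*s^4 + 12*s^4 - 49*s^3 + 82*sqrt(2)*s^3 - 148*sqrt(2)*s^2 + 253*s^2 - 420*s + 112*sqrt(2)*s - 192*sqrt(2) - 4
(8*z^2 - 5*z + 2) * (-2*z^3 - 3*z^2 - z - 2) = -16*z^5 - 14*z^4 + 3*z^3 - 17*z^2 + 8*z - 4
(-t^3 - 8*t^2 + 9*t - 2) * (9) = -9*t^3 - 72*t^2 + 81*t - 18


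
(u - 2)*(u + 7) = u^2 + 5*u - 14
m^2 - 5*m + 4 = (m - 4)*(m - 1)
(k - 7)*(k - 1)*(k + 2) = k^3 - 6*k^2 - 9*k + 14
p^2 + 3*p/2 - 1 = (p - 1/2)*(p + 2)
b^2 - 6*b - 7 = (b - 7)*(b + 1)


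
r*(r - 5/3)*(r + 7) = r^3 + 16*r^2/3 - 35*r/3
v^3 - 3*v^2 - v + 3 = (v - 3)*(v - 1)*(v + 1)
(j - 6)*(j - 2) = j^2 - 8*j + 12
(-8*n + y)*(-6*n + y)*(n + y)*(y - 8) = 48*n^3*y - 384*n^3 + 34*n^2*y^2 - 272*n^2*y - 13*n*y^3 + 104*n*y^2 + y^4 - 8*y^3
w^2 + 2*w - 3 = (w - 1)*(w + 3)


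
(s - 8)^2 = s^2 - 16*s + 64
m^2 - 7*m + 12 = (m - 4)*(m - 3)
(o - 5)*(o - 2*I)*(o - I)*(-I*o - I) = -I*o^4 - 3*o^3 + 4*I*o^3 + 12*o^2 + 7*I*o^2 + 15*o - 8*I*o - 10*I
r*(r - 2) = r^2 - 2*r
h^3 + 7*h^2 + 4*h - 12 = (h - 1)*(h + 2)*(h + 6)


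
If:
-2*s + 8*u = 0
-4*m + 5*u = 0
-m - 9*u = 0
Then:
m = 0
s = 0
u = 0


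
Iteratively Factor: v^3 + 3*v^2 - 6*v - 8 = (v - 2)*(v^2 + 5*v + 4) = (v - 2)*(v + 1)*(v + 4)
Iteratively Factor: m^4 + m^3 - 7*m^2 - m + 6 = (m - 2)*(m^3 + 3*m^2 - m - 3) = (m - 2)*(m + 3)*(m^2 - 1) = (m - 2)*(m - 1)*(m + 3)*(m + 1)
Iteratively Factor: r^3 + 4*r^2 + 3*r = (r)*(r^2 + 4*r + 3) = r*(r + 1)*(r + 3)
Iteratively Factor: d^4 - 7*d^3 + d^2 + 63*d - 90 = (d - 5)*(d^3 - 2*d^2 - 9*d + 18) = (d - 5)*(d - 2)*(d^2 - 9) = (d - 5)*(d - 3)*(d - 2)*(d + 3)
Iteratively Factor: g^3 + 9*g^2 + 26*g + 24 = (g + 2)*(g^2 + 7*g + 12) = (g + 2)*(g + 4)*(g + 3)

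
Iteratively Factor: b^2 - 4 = (b + 2)*(b - 2)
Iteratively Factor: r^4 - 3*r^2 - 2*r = (r)*(r^3 - 3*r - 2) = r*(r + 1)*(r^2 - r - 2) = r*(r - 2)*(r + 1)*(r + 1)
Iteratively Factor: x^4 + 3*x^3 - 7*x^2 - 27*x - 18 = (x + 3)*(x^3 - 7*x - 6) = (x - 3)*(x + 3)*(x^2 + 3*x + 2) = (x - 3)*(x + 2)*(x + 3)*(x + 1)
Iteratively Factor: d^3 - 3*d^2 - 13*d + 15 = (d - 1)*(d^2 - 2*d - 15) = (d - 5)*(d - 1)*(d + 3)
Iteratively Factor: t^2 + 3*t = (t + 3)*(t)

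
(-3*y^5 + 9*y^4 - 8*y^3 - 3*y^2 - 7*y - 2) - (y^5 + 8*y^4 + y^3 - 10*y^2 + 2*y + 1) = -4*y^5 + y^4 - 9*y^3 + 7*y^2 - 9*y - 3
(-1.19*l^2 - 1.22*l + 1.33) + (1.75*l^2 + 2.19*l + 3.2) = 0.56*l^2 + 0.97*l + 4.53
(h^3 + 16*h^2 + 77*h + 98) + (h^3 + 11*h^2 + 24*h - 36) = 2*h^3 + 27*h^2 + 101*h + 62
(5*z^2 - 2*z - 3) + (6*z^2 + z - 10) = 11*z^2 - z - 13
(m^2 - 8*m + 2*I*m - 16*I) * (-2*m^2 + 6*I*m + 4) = -2*m^4 + 16*m^3 + 2*I*m^3 - 8*m^2 - 16*I*m^2 + 64*m + 8*I*m - 64*I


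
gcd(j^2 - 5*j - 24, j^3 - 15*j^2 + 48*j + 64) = j - 8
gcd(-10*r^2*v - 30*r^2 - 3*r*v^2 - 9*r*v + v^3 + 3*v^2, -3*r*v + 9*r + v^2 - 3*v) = 1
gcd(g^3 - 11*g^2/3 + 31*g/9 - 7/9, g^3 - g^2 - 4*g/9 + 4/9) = g - 1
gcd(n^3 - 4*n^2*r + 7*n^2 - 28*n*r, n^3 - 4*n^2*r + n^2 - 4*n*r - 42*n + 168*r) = -n^2 + 4*n*r - 7*n + 28*r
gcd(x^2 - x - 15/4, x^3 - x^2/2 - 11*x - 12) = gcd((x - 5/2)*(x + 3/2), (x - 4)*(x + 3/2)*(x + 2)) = x + 3/2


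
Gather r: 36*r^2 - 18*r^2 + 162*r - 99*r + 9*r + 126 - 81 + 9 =18*r^2 + 72*r + 54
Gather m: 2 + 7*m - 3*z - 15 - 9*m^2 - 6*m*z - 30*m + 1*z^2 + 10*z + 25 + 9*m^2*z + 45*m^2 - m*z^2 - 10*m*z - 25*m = m^2*(9*z + 36) + m*(-z^2 - 16*z - 48) + z^2 + 7*z + 12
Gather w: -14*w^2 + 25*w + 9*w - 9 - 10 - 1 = -14*w^2 + 34*w - 20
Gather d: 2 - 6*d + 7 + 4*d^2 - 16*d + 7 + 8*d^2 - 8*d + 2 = 12*d^2 - 30*d + 18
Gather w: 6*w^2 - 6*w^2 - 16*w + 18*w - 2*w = 0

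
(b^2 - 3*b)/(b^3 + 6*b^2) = (b - 3)/(b*(b + 6))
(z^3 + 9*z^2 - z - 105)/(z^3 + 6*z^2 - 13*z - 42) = (z + 5)/(z + 2)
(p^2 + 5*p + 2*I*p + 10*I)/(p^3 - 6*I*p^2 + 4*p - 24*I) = (p + 5)/(p^2 - 8*I*p - 12)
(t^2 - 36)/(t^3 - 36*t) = 1/t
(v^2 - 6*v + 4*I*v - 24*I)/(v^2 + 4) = (v^2 + v*(-6 + 4*I) - 24*I)/(v^2 + 4)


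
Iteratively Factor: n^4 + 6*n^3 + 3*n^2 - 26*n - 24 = (n + 4)*(n^3 + 2*n^2 - 5*n - 6) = (n + 3)*(n + 4)*(n^2 - n - 2) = (n - 2)*(n + 3)*(n + 4)*(n + 1)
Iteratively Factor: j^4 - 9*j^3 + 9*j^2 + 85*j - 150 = (j - 5)*(j^3 - 4*j^2 - 11*j + 30) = (j - 5)^2*(j^2 + j - 6) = (j - 5)^2*(j + 3)*(j - 2)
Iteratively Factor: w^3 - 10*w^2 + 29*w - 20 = (w - 5)*(w^2 - 5*w + 4) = (w - 5)*(w - 4)*(w - 1)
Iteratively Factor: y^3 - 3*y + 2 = (y + 2)*(y^2 - 2*y + 1) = (y - 1)*(y + 2)*(y - 1)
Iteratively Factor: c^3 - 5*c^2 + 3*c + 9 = (c - 3)*(c^2 - 2*c - 3) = (c - 3)^2*(c + 1)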